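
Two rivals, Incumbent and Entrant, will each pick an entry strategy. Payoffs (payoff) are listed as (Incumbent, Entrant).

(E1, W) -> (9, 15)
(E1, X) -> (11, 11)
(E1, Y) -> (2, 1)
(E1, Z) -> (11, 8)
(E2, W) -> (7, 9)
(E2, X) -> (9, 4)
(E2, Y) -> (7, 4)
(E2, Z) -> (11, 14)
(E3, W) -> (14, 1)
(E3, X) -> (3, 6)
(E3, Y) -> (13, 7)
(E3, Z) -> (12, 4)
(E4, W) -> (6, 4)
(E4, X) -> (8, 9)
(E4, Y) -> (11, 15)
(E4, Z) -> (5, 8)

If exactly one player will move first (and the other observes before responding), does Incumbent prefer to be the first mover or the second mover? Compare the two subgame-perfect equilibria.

If Incumbent leads: Entrant's best replies are E1→W, E2→Z, E3→Y, E4→Y; Incumbent's induced payoffs 9, 11, 13, 11; outcome (E3, Y), payoffs (13, 7).
If Entrant leads: Incumbent's best replies are W→E3, X→E1, Y→E3, Z→E3; Entrant's induced payoffs 1, 11, 7, 4; outcome (E1, X), payoffs (11, 11).
Incumbent gets 13 moving first and 11 moving second, so Incumbent prefers to move first.

first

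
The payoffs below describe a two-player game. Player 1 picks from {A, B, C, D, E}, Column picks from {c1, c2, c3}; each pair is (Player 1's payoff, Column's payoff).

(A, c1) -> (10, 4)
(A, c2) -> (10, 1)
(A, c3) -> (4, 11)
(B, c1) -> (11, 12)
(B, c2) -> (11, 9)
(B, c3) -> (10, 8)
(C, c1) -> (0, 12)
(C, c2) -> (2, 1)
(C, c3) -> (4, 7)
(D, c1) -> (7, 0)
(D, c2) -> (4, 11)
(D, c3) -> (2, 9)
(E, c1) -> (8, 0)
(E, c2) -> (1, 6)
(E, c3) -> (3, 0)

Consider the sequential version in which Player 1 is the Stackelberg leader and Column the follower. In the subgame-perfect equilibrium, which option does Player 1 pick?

Solve by backward induction (Player 1 leads).
- A → Column plays c3 (best of 4, 1, 11); Player 1 gets 4.
- B → Column plays c1 (best of 12, 9, 8); Player 1 gets 11.
- C → Column plays c1 (best of 12, 1, 7); Player 1 gets 0.
- D → Column plays c2 (best of 0, 11, 9); Player 1 gets 4.
- E → Column plays c2 (best of 0, 6, 0); Player 1 gets 1.
Among 4, 11, 0, 4, 1, the best is 11 at B. Subgame-perfect outcome: (B, c1) with payoffs (11, 12).

B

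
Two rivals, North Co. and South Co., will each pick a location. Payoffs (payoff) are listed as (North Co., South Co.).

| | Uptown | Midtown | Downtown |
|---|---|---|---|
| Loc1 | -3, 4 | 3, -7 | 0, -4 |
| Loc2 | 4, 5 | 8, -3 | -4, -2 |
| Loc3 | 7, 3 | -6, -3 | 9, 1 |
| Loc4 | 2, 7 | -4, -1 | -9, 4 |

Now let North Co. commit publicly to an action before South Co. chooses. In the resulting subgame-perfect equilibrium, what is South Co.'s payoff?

3

Work backward from South Co.'s decision.
- Loc1: BR = Uptown, leader payoff -3.
- Loc2: BR = Uptown, leader payoff 4.
- Loc3: BR = Uptown, leader payoff 7.
- Loc4: BR = Uptown, leader payoff 2.
Maximizing over -3, 4, 7, 2, North Co. chooses Loc3. Subgame-perfect outcome: (Loc3, Uptown) with payoffs (7, 3).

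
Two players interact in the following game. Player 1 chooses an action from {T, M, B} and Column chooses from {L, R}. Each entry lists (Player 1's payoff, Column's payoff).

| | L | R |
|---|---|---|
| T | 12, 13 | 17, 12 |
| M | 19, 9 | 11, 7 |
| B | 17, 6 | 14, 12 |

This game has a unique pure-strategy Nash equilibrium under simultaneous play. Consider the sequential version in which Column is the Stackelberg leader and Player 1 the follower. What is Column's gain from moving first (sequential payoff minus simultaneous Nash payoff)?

Solve by backward induction (Column leads).
- L: BR = M, leader payoff 9.
- R: BR = T, leader payoff 12.
Maximizing over 9, 12, Column chooses R. Subgame-perfect outcome: (T, R) with payoffs (17, 12).
Under simultaneous play:
Player 1's best replies: L→M; R→T.
Column's best replies: T→L; M→L; B→R.
The unique mutual best reply is (M, L), giving (19, 9).
Column's commitment gain: 12 − 9 = 3.

3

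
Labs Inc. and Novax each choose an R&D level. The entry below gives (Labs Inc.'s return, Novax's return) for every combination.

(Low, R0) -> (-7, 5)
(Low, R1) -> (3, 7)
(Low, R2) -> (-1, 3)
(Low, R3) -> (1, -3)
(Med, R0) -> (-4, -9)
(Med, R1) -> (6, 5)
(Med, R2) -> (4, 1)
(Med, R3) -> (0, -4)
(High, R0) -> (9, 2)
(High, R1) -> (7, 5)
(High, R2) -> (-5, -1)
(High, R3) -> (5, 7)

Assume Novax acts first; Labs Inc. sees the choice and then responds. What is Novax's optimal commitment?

Solve by backward induction (Novax leads).
- R0 → Labs Inc. plays High (best of -7, -4, 9); Novax gets 2.
- R1 → Labs Inc. plays High (best of 3, 6, 7); Novax gets 5.
- R2 → Labs Inc. plays Med (best of -1, 4, -5); Novax gets 1.
- R3 → Labs Inc. plays High (best of 1, 0, 5); Novax gets 7.
Novax's induced payoffs are 2, 5, 1, 7, so Novax commits to R3. Subgame-perfect outcome: (High, R3) with payoffs (5, 7).

R3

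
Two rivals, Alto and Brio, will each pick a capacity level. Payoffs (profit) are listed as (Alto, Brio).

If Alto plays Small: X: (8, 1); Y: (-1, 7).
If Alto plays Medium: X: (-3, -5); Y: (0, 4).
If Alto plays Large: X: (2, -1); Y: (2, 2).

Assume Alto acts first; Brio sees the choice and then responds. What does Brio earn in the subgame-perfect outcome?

2

Solve by backward induction (Alto leads).
- Small: Brio compares 1, 7 and picks Y; Alto would get -1.
- Medium: Brio compares -5, 4 and picks Y; Alto would get 0.
- Large: Brio compares -1, 2 and picks Y; Alto would get 2.
Among -1, 0, 2, the best is 2 at Large. Subgame-perfect outcome: (Large, Y) with payoffs (2, 2).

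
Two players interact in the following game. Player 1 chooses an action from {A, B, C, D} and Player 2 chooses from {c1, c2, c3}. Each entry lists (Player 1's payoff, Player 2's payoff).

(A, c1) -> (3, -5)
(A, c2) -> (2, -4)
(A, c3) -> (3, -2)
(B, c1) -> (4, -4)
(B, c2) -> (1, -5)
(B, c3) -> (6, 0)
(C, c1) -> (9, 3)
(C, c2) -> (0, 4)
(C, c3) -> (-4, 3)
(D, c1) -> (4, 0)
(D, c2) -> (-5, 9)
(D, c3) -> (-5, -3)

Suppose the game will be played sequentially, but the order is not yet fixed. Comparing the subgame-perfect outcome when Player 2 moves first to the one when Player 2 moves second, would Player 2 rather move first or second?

If Player 1 leads: Player 2's best replies are A→c3, B→c3, C→c2, D→c2; Player 1's induced payoffs 3, 6, 0, -5; outcome (B, c3), payoffs (6, 0).
If Player 2 leads: Player 1's best replies are c1→C, c2→A, c3→B; Player 2's induced payoffs 3, -4, 0; outcome (C, c1), payoffs (9, 3).
Player 2 gets 3 moving first and 0 moving second, so Player 2 prefers to move first.

first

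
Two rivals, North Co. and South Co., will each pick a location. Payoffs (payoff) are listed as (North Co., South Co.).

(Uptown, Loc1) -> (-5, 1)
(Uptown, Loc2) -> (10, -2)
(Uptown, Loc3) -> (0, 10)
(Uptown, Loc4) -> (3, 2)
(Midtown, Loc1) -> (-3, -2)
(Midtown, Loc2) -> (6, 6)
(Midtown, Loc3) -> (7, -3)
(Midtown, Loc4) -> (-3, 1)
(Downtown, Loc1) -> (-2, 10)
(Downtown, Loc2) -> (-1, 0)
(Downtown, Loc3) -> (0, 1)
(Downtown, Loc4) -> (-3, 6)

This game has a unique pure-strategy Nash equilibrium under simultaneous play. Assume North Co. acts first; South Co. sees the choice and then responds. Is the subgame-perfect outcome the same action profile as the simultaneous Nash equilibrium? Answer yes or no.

South Co. best-responds to each possible North Co. move:
- Uptown → South Co. plays Loc3 (best of 1, -2, 10, 2); North Co. gets 0.
- Midtown → South Co. plays Loc2 (best of -2, 6, -3, 1); North Co. gets 6.
- Downtown → South Co. plays Loc1 (best of 10, 0, 1, 6); North Co. gets -2.
North Co.'s induced payoffs are 0, 6, -2, so North Co. commits to Midtown. Subgame-perfect outcome: (Midtown, Loc2) with payoffs (6, 6).
Now find the simultaneous Nash equilibrium.
North Co.'s best replies: Loc1→Downtown; Loc2→Uptown; Loc3→Midtown; Loc4→Uptown.
South Co.'s best replies: Uptown→Loc3; Midtown→Loc2; Downtown→Loc1.
The unique mutual best reply is (Downtown, Loc1), giving (-2, 10).
Sequential outcome (Midtown, Loc2) differs from the Nash profile (Downtown, Loc1).

no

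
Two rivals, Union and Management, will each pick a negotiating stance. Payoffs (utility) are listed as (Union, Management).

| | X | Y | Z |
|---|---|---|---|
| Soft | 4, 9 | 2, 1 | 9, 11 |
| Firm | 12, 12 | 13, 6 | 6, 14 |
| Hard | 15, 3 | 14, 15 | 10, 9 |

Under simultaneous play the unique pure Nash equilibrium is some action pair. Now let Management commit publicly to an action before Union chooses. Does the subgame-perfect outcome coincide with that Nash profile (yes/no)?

Solve by backward induction (Management leads).
- X: BR = Hard, leader payoff 3.
- Y: BR = Hard, leader payoff 15.
- Z: BR = Hard, leader payoff 9.
Among 3, 15, 9, the best is 15 at Y. Subgame-perfect outcome: (Hard, Y) with payoffs (14, 15).
Under simultaneous play:
Union's best replies: X→Hard; Y→Hard; Z→Hard.
Management's best replies: Soft→Z; Firm→Z; Hard→Y.
Only (Hard, Y) has each player best-responding; Nash payoffs (14, 15).
Sequential outcome (Hard, Y) coincides with the Nash profile (Hard, Y).

yes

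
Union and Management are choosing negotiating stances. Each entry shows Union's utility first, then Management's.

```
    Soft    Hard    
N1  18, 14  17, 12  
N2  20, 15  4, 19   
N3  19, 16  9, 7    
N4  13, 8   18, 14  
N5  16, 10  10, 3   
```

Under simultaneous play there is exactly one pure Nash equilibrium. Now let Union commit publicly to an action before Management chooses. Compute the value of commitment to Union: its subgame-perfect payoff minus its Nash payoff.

1

Work backward from Management's decision.
- N1: Management compares 14, 12 and picks Soft; Union would get 18.
- N2: Management compares 15, 19 and picks Hard; Union would get 4.
- N3: Management compares 16, 7 and picks Soft; Union would get 19.
- N4: Management compares 8, 14 and picks Hard; Union would get 18.
- N5: Management compares 10, 3 and picks Soft; Union would get 16.
Union's induced payoffs are 18, 4, 19, 18, 16, so Union commits to N3. Subgame-perfect outcome: (N3, Soft) with payoffs (19, 16).
For the simultaneous game, intersect best replies.
Union's best replies: Soft→N2; Hard→N4.
Management's best replies: N1→Soft; N2→Hard; N3→Soft; N4→Hard; N5→Soft.
The unique mutual best reply is (N4, Hard), giving (18, 14).
Union's commitment gain: 19 − 18 = 1.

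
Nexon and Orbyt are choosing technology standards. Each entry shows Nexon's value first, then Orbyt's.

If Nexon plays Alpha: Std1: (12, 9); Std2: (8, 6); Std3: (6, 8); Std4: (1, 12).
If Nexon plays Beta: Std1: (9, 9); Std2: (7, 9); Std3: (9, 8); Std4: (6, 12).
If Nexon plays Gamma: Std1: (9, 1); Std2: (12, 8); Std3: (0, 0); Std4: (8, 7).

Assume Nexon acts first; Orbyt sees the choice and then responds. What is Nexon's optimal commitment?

Work backward from Orbyt's decision.
- Alpha: BR = Std4, leader payoff 1.
- Beta: BR = Std4, leader payoff 6.
- Gamma: BR = Std2, leader payoff 12.
Nexon's induced payoffs are 1, 6, 12, so Nexon commits to Gamma. Subgame-perfect outcome: (Gamma, Std2) with payoffs (12, 8).

Gamma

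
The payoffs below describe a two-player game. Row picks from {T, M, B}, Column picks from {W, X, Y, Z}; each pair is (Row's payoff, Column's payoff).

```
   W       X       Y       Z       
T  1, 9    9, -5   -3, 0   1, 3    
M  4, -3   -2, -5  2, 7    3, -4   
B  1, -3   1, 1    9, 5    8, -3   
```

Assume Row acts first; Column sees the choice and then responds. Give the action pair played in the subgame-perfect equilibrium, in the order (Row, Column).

(B, Y)

Column best-responds to each possible Row move:
- T → Column plays W (best of 9, -5, 0, 3); Row gets 1.
- M → Column plays Y (best of -3, -5, 7, -4); Row gets 2.
- B → Column plays Y (best of -3, 1, 5, -3); Row gets 9.
Row's induced payoffs are 1, 2, 9, so Row commits to B. Subgame-perfect outcome: (B, Y) with payoffs (9, 5).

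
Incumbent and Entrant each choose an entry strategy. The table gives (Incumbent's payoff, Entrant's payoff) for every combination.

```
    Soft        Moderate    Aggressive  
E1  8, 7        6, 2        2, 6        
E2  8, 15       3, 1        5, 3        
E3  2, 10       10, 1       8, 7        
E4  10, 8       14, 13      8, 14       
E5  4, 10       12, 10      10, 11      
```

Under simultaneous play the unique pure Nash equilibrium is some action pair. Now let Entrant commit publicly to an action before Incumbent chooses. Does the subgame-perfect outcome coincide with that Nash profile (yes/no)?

no

Incumbent best-responds to each possible Entrant move:
- Soft: BR = E4, leader payoff 8.
- Moderate: BR = E4, leader payoff 13.
- Aggressive: BR = E5, leader payoff 11.
Maximizing over 8, 13, 11, Entrant chooses Moderate. Subgame-perfect outcome: (E4, Moderate) with payoffs (14, 13).
Now find the simultaneous Nash equilibrium.
Incumbent's best replies: Soft→E4; Moderate→E4; Aggressive→E5.
Entrant's best replies: E1→Soft; E2→Soft; E3→Soft; E4→Aggressive; E5→Aggressive.
Only (E5, Aggressive) has each player best-responding; Nash payoffs (10, 11).
Sequential outcome (E4, Moderate) differs from the Nash profile (E5, Aggressive).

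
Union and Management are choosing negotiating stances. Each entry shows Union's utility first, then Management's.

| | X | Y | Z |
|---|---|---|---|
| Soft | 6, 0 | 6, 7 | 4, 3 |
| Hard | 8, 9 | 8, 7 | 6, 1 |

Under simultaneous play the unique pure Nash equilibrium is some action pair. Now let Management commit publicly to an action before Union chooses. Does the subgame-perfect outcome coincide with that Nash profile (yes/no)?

yes

Work backward from Union's decision.
- X: BR = Hard, leader payoff 9.
- Y: BR = Hard, leader payoff 7.
- Z: BR = Hard, leader payoff 1.
Maximizing over 9, 7, 1, Management chooses X. Subgame-perfect outcome: (Hard, X) with payoffs (8, 9).
Now find the simultaneous Nash equilibrium.
Union's best replies: X→Hard; Y→Hard; Z→Hard.
Management's best replies: Soft→Y; Hard→X.
The unique mutual best reply is (Hard, X), giving (8, 9).
Sequential outcome (Hard, X) coincides with the Nash profile (Hard, X).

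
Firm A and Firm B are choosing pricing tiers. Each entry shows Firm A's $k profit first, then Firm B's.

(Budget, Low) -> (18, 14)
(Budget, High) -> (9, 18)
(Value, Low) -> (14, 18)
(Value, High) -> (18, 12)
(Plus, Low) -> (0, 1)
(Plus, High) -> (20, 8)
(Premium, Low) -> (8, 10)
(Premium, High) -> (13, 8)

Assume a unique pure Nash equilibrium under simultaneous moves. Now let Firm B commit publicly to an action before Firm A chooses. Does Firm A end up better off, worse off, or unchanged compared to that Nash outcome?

Solve by backward induction (Firm B leads).
- Low: Firm A compares 18, 14, 0, 8 and picks Budget; Firm B would get 14.
- High: Firm A compares 9, 18, 20, 13 and picks Plus; Firm B would get 8.
Maximizing over 14, 8, Firm B chooses Low. Subgame-perfect outcome: (Budget, Low) with payoffs (18, 14).
Under simultaneous play:
Firm A's best replies: Low→Budget; High→Plus.
Firm B's best replies: Budget→High; Value→Low; Plus→High; Premium→Low.
Only (Plus, High) has each player best-responding; Nash payoffs (20, 8).
Firm A earns 18 sequentially versus 20 at the Nash outcome: worse off.

worse off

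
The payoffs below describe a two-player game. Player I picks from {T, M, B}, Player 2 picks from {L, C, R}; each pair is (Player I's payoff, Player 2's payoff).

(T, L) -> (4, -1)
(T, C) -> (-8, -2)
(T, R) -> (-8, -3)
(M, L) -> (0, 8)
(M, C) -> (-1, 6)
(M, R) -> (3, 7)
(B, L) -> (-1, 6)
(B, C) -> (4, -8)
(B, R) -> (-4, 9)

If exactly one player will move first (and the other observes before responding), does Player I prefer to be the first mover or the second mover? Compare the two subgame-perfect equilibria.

first

If Player I leads: Player 2's best replies are T→L, M→L, B→R; Player I's induced payoffs 4, 0, -4; outcome (T, L), payoffs (4, -1).
If Player 2 leads: Player I's best replies are L→T, C→B, R→M; Player 2's induced payoffs -1, -8, 7; outcome (M, R), payoffs (3, 7).
Player I gets 4 moving first and 3 moving second, so Player I prefers to move first.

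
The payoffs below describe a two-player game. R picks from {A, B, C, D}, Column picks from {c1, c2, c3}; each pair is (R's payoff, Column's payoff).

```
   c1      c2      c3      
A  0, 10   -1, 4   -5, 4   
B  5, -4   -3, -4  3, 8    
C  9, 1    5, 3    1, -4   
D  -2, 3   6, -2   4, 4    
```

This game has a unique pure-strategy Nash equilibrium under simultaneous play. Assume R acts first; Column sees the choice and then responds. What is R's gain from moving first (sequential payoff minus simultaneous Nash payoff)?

Solve by backward induction (R leads).
- A: Column compares 10, 4, 4 and picks c1; R would get 0.
- B: Column compares -4, -4, 8 and picks c3; R would get 3.
- C: Column compares 1, 3, -4 and picks c2; R would get 5.
- D: Column compares 3, -2, 4 and picks c3; R would get 4.
R's induced payoffs are 0, 3, 5, 4, so R commits to C. Subgame-perfect outcome: (C, c2) with payoffs (5, 3).
Under simultaneous play:
R's best replies: c1→C; c2→D; c3→D.
Column's best replies: A→c1; B→c3; C→c2; D→c3.
Only (D, c3) has each player best-responding; Nash payoffs (4, 4).
R's commitment gain: 5 − 4 = 1.

1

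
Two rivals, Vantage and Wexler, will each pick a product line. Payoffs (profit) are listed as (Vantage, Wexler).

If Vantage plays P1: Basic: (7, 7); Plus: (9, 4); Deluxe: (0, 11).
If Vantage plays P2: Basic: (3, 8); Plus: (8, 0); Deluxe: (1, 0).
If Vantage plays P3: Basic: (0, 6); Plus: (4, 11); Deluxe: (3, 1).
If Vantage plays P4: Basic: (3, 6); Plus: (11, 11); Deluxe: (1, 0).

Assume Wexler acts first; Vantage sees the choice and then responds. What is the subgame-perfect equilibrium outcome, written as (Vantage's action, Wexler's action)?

Vantage best-responds to each possible Wexler move:
- Basic → Vantage plays P1 (best of 7, 3, 0, 3); Wexler gets 7.
- Plus → Vantage plays P4 (best of 9, 8, 4, 11); Wexler gets 11.
- Deluxe → Vantage plays P3 (best of 0, 1, 3, 1); Wexler gets 1.
Among 7, 11, 1, the best is 11 at Plus. Subgame-perfect outcome: (P4, Plus) with payoffs (11, 11).

(P4, Plus)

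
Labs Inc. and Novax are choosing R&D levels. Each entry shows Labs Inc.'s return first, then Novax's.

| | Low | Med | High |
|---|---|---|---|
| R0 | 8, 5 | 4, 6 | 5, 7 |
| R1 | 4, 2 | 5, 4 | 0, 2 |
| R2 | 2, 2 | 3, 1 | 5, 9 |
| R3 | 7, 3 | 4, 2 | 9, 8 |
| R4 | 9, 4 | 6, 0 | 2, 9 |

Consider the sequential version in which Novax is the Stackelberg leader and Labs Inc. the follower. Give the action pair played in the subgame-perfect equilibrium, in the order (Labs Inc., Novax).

Backward induction with Novax moving first.
- Low: Labs Inc. compares 8, 4, 2, 7, 9 and picks R4; Novax would get 4.
- Med: Labs Inc. compares 4, 5, 3, 4, 6 and picks R4; Novax would get 0.
- High: Labs Inc. compares 5, 0, 5, 9, 2 and picks R3; Novax would get 8.
Among 4, 0, 8, the best is 8 at High. Subgame-perfect outcome: (R3, High) with payoffs (9, 8).

(R3, High)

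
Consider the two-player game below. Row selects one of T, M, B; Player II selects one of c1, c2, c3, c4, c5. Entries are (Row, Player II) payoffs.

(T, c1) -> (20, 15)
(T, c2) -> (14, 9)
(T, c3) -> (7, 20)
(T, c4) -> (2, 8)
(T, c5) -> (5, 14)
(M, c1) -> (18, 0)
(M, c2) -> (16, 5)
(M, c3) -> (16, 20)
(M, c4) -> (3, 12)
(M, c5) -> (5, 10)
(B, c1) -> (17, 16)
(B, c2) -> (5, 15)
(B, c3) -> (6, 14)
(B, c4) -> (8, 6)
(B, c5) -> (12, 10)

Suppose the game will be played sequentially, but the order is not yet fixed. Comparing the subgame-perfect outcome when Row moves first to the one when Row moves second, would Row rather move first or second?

If Row leads: Player II's best replies are T→c3, M→c3, B→c1; Row's induced payoffs 7, 16, 17; outcome (B, c1), payoffs (17, 16).
If Player II leads: Row's best replies are c1→T, c2→M, c3→M, c4→B, c5→B; Player II's induced payoffs 15, 5, 20, 6, 10; outcome (M, c3), payoffs (16, 20).
Row gets 17 moving first and 16 moving second, so Row prefers to move first.

first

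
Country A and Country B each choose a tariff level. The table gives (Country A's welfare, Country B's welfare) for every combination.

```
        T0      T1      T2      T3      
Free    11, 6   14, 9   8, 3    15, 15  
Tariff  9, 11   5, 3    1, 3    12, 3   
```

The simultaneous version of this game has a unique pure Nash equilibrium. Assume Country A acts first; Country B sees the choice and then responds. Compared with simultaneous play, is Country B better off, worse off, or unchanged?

unchanged

Backward induction with Country A moving first.
- Free: Country B compares 6, 9, 3, 15 and picks T3; Country A would get 15.
- Tariff: Country B compares 11, 3, 3, 3 and picks T0; Country A would get 9.
Country A's induced payoffs are 15, 9, so Country A commits to Free. Subgame-perfect outcome: (Free, T3) with payoffs (15, 15).
Now find the simultaneous Nash equilibrium.
Country A's best replies: T0→Free; T1→Free; T2→Free; T3→Free.
Country B's best replies: Free→T3; Tariff→T0.
The unique mutual best reply is (Free, T3), giving (15, 15).
Country B earns 15 sequentially versus 15 at the Nash outcome: unchanged.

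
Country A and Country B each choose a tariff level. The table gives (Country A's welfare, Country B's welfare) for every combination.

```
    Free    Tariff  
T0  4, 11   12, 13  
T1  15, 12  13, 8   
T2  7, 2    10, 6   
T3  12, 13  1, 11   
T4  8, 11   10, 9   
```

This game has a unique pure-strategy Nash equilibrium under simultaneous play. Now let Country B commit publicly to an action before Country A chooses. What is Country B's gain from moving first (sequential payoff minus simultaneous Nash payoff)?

Country A best-responds to each possible Country B move:
- Free: BR = T1, leader payoff 12.
- Tariff: BR = T1, leader payoff 8.
Among 12, 8, the best is 12 at Free. Subgame-perfect outcome: (T1, Free) with payoffs (15, 12).
Under simultaneous play:
Country A's best replies: Free→T1; Tariff→T1.
Country B's best replies: T0→Tariff; T1→Free; T2→Tariff; T3→Free; T4→Free.
The unique mutual best reply is (T1, Free), giving (15, 12).
Country B's commitment gain: 12 − 12 = 0.

0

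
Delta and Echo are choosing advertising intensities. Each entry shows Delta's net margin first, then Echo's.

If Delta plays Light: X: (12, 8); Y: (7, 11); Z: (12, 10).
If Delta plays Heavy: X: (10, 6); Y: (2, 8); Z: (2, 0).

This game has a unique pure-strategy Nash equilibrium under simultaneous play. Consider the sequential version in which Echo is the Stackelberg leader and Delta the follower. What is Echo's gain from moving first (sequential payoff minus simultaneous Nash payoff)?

Backward induction with Echo moving first.
- X: Delta compares 12, 10 and picks Light; Echo would get 8.
- Y: Delta compares 7, 2 and picks Light; Echo would get 11.
- Z: Delta compares 12, 2 and picks Light; Echo would get 10.
Among 8, 11, 10, the best is 11 at Y. Subgame-perfect outcome: (Light, Y) with payoffs (7, 11).
For the simultaneous game, intersect best replies.
Delta's best replies: X→Light; Y→Light; Z→Light.
Echo's best replies: Light→Y; Heavy→Y.
The unique mutual best reply is (Light, Y), giving (7, 11).
Echo's commitment gain: 11 − 11 = 0.

0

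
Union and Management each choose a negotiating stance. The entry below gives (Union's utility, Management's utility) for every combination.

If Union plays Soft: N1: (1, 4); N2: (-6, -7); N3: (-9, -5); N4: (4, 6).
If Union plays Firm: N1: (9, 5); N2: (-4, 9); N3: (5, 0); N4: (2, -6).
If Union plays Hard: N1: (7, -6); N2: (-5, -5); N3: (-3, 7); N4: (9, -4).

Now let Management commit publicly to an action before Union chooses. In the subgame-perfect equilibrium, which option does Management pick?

N2

Backward induction with Management moving first.
- N1: BR = Firm, leader payoff 5.
- N2: BR = Firm, leader payoff 9.
- N3: BR = Firm, leader payoff 0.
- N4: BR = Hard, leader payoff -4.
Maximizing over 5, 9, 0, -4, Management chooses N2. Subgame-perfect outcome: (Firm, N2) with payoffs (-4, 9).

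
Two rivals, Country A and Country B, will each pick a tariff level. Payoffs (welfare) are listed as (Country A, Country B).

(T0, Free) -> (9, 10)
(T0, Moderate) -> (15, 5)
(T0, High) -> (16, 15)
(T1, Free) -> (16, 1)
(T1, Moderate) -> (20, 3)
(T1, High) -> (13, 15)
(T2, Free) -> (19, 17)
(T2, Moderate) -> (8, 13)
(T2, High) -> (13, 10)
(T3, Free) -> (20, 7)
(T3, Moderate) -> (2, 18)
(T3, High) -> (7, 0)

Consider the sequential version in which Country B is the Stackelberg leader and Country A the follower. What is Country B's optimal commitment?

Work backward from Country A's decision.
- Free → Country A plays T3 (best of 9, 16, 19, 20); Country B gets 7.
- Moderate → Country A plays T1 (best of 15, 20, 8, 2); Country B gets 3.
- High → Country A plays T0 (best of 16, 13, 13, 7); Country B gets 15.
Among 7, 3, 15, the best is 15 at High. Subgame-perfect outcome: (T0, High) with payoffs (16, 15).

High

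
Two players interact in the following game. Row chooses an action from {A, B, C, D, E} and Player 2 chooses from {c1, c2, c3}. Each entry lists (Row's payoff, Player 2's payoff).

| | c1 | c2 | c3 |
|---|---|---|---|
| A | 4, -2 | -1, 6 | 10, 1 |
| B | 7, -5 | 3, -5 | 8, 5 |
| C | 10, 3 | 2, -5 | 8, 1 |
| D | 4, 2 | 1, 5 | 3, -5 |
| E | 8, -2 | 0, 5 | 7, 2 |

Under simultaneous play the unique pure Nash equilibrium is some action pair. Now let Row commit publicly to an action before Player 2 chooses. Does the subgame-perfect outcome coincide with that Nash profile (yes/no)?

Solve by backward induction (Row leads).
- A → Player 2 plays c2 (best of -2, 6, 1); Row gets -1.
- B → Player 2 plays c3 (best of -5, -5, 5); Row gets 8.
- C → Player 2 plays c1 (best of 3, -5, 1); Row gets 10.
- D → Player 2 plays c2 (best of 2, 5, -5); Row gets 1.
- E → Player 2 plays c2 (best of -2, 5, 2); Row gets 0.
Row's induced payoffs are -1, 8, 10, 1, 0, so Row commits to C. Subgame-perfect outcome: (C, c1) with payoffs (10, 3).
For the simultaneous game, intersect best replies.
Row's best replies: c1→C; c2→B; c3→A.
Player 2's best replies: A→c2; B→c3; C→c1; D→c2; E→c2.
Only (C, c1) has each player best-responding; Nash payoffs (10, 3).
Sequential outcome (C, c1) coincides with the Nash profile (C, c1).

yes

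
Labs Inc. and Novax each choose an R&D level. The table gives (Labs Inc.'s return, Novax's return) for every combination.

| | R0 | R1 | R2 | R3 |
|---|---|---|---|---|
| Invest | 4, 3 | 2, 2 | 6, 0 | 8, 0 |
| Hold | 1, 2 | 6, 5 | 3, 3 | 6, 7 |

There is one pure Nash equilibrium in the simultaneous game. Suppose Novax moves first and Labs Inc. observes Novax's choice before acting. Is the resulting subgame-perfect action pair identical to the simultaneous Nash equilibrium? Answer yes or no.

no

Backward induction with Novax moving first.
- R0: BR = Invest, leader payoff 3.
- R1: BR = Hold, leader payoff 5.
- R2: BR = Invest, leader payoff 0.
- R3: BR = Invest, leader payoff 0.
Novax's induced payoffs are 3, 5, 0, 0, so Novax commits to R1. Subgame-perfect outcome: (Hold, R1) with payoffs (6, 5).
Now find the simultaneous Nash equilibrium.
Labs Inc.'s best replies: R0→Invest; R1→Hold; R2→Invest; R3→Invest.
Novax's best replies: Invest→R0; Hold→R3.
The unique mutual best reply is (Invest, R0), giving (4, 3).
Sequential outcome (Hold, R1) differs from the Nash profile (Invest, R0).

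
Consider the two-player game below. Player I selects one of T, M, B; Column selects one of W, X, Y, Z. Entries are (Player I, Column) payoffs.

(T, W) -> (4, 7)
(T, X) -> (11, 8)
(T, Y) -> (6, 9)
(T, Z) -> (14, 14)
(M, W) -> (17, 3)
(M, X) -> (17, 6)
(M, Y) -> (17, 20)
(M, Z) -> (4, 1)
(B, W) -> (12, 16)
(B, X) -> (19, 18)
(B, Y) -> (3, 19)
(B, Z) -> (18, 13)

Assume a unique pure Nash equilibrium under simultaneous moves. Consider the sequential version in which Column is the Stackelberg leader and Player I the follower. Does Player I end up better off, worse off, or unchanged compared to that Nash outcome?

Player I best-responds to each possible Column move:
- W: BR = M, leader payoff 3.
- X: BR = B, leader payoff 18.
- Y: BR = M, leader payoff 20.
- Z: BR = B, leader payoff 13.
Among 3, 18, 20, 13, the best is 20 at Y. Subgame-perfect outcome: (M, Y) with payoffs (17, 20).
Now find the simultaneous Nash equilibrium.
Player I's best replies: W→M; X→B; Y→M; Z→B.
Column's best replies: T→Z; M→Y; B→Y.
Only (M, Y) has each player best-responding; Nash payoffs (17, 20).
Player I earns 17 sequentially versus 17 at the Nash outcome: unchanged.

unchanged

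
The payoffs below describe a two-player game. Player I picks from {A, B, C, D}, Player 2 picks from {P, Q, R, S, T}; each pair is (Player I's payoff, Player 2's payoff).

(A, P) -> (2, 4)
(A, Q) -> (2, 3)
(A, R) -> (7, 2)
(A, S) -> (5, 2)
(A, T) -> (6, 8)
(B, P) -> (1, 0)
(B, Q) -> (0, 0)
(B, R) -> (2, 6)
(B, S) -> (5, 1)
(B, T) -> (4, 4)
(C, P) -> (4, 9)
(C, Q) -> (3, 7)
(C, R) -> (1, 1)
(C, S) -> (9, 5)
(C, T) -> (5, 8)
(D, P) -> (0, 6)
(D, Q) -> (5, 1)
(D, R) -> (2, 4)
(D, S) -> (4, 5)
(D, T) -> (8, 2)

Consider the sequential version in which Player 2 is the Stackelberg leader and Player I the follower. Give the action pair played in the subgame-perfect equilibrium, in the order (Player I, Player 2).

Player I best-responds to each possible Player 2 move:
- P: BR = C, leader payoff 9.
- Q: BR = D, leader payoff 1.
- R: BR = A, leader payoff 2.
- S: BR = C, leader payoff 5.
- T: BR = D, leader payoff 2.
Maximizing over 9, 1, 2, 5, 2, Player 2 chooses P. Subgame-perfect outcome: (C, P) with payoffs (4, 9).

(C, P)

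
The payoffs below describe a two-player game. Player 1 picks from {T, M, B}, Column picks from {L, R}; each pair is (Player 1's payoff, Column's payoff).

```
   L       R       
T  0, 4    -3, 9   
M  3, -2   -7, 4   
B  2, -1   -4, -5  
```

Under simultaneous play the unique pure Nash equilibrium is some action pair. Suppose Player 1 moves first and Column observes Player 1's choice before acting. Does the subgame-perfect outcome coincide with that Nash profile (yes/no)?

Solve by backward induction (Player 1 leads).
- T: BR = R, leader payoff -3.
- M: BR = R, leader payoff -7.
- B: BR = L, leader payoff 2.
Among -3, -7, 2, the best is 2 at B. Subgame-perfect outcome: (B, L) with payoffs (2, -1).
Now find the simultaneous Nash equilibrium.
Player 1's best replies: L→M; R→T.
Column's best replies: T→R; M→R; B→L.
The unique mutual best reply is (T, R), giving (-3, 9).
Sequential outcome (B, L) differs from the Nash profile (T, R).

no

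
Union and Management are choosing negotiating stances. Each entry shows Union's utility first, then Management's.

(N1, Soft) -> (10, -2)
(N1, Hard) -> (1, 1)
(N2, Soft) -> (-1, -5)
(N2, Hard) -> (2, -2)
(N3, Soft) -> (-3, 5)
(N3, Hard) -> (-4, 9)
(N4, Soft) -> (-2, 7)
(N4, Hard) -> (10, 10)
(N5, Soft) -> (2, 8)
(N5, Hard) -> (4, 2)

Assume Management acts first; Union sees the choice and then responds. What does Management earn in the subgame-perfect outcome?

Union best-responds to each possible Management move:
- Soft → Union plays N1 (best of 10, -1, -3, -2, 2); Management gets -2.
- Hard → Union plays N4 (best of 1, 2, -4, 10, 4); Management gets 10.
Among -2, 10, the best is 10 at Hard. Subgame-perfect outcome: (N4, Hard) with payoffs (10, 10).

10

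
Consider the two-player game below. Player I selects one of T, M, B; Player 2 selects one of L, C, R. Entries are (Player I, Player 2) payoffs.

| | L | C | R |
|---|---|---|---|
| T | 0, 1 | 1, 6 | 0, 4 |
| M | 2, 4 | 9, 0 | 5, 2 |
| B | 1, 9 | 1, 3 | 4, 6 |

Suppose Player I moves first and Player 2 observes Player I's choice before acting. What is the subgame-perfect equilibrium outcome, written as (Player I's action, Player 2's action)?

(M, L)

Backward induction with Player I moving first.
- T: Player 2 compares 1, 6, 4 and picks C; Player I would get 1.
- M: Player 2 compares 4, 0, 2 and picks L; Player I would get 2.
- B: Player 2 compares 9, 3, 6 and picks L; Player I would get 1.
Player I's induced payoffs are 1, 2, 1, so Player I commits to M. Subgame-perfect outcome: (M, L) with payoffs (2, 4).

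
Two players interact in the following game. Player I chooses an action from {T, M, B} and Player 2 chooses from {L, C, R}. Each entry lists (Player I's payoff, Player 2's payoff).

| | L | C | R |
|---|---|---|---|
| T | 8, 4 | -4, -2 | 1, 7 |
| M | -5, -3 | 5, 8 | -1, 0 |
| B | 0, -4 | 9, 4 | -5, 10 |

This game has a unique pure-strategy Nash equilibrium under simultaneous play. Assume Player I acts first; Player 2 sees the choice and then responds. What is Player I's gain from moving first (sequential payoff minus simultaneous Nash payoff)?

4

Solve by backward induction (Player I leads).
- T → Player 2 plays R (best of 4, -2, 7); Player I gets 1.
- M → Player 2 plays C (best of -3, 8, 0); Player I gets 5.
- B → Player 2 plays R (best of -4, 4, 10); Player I gets -5.
Player I's induced payoffs are 1, 5, -5, so Player I commits to M. Subgame-perfect outcome: (M, C) with payoffs (5, 8).
For the simultaneous game, intersect best replies.
Player I's best replies: L→T; C→B; R→T.
Player 2's best replies: T→R; M→C; B→R.
The unique mutual best reply is (T, R), giving (1, 7).
Player I's commitment gain: 5 − 1 = 4.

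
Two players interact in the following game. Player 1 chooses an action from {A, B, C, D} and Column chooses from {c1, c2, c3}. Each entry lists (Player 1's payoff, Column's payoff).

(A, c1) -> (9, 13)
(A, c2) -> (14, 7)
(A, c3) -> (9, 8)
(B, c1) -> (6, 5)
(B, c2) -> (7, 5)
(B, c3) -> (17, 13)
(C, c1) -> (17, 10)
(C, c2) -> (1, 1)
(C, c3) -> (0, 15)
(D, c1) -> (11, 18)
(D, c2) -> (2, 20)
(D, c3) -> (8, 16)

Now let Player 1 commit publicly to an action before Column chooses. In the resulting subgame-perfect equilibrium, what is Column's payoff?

13

Backward induction with Player 1 moving first.
- A: BR = c1, leader payoff 9.
- B: BR = c3, leader payoff 17.
- C: BR = c3, leader payoff 0.
- D: BR = c2, leader payoff 2.
Player 1's induced payoffs are 9, 17, 0, 2, so Player 1 commits to B. Subgame-perfect outcome: (B, c3) with payoffs (17, 13).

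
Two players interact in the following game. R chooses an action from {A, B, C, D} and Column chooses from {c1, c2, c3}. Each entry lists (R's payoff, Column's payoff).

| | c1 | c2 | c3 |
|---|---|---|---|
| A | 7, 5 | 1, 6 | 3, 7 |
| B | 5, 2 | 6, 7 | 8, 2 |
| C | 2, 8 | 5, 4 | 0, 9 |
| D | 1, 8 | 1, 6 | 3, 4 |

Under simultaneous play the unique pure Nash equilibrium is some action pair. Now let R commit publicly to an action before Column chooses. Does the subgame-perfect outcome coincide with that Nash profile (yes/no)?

Column best-responds to each possible R move:
- A: Column compares 5, 6, 7 and picks c3; R would get 3.
- B: Column compares 2, 7, 2 and picks c2; R would get 6.
- C: Column compares 8, 4, 9 and picks c3; R would get 0.
- D: Column compares 8, 6, 4 and picks c1; R would get 1.
R's induced payoffs are 3, 6, 0, 1, so R commits to B. Subgame-perfect outcome: (B, c2) with payoffs (6, 7).
For the simultaneous game, intersect best replies.
R's best replies: c1→A; c2→B; c3→B.
Column's best replies: A→c3; B→c2; C→c3; D→c1.
Only (B, c2) has each player best-responding; Nash payoffs (6, 7).
Sequential outcome (B, c2) coincides with the Nash profile (B, c2).

yes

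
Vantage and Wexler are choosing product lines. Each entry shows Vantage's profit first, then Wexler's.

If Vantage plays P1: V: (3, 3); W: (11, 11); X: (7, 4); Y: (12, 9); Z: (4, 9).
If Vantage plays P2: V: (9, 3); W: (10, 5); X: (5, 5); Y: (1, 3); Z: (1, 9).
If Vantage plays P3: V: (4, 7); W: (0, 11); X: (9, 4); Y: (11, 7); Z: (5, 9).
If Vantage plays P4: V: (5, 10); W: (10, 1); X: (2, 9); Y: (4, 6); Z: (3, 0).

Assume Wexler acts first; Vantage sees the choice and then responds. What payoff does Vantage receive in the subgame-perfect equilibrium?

11

Vantage best-responds to each possible Wexler move:
- V: BR = P2, leader payoff 3.
- W: BR = P1, leader payoff 11.
- X: BR = P3, leader payoff 4.
- Y: BR = P1, leader payoff 9.
- Z: BR = P3, leader payoff 9.
Maximizing over 3, 11, 4, 9, 9, Wexler chooses W. Subgame-perfect outcome: (P1, W) with payoffs (11, 11).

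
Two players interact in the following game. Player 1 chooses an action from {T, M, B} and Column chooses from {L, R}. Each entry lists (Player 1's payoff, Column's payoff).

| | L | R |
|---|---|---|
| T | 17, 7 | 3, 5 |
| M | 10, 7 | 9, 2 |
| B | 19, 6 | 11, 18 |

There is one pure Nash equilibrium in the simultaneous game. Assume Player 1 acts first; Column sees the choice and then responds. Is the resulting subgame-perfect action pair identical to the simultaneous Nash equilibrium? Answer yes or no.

Column best-responds to each possible Player 1 move:
- T: BR = L, leader payoff 17.
- M: BR = L, leader payoff 10.
- B: BR = R, leader payoff 11.
Player 1's induced payoffs are 17, 10, 11, so Player 1 commits to T. Subgame-perfect outcome: (T, L) with payoffs (17, 7).
For the simultaneous game, intersect best replies.
Player 1's best replies: L→B; R→B.
Column's best replies: T→L; M→L; B→R.
Only (B, R) has each player best-responding; Nash payoffs (11, 18).
Sequential outcome (T, L) differs from the Nash profile (B, R).

no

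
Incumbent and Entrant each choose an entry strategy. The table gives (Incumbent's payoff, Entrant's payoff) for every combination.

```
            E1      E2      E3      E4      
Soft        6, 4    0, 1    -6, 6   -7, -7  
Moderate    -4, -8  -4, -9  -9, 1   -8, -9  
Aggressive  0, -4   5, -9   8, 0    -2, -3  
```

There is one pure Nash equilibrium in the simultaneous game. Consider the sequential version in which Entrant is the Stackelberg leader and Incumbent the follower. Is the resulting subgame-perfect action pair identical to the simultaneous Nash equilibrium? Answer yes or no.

Backward induction with Entrant moving first.
- E1 → Incumbent plays Soft (best of 6, -4, 0); Entrant gets 4.
- E2 → Incumbent plays Aggressive (best of 0, -4, 5); Entrant gets -9.
- E3 → Incumbent plays Aggressive (best of -6, -9, 8); Entrant gets 0.
- E4 → Incumbent plays Aggressive (best of -7, -8, -2); Entrant gets -3.
Maximizing over 4, -9, 0, -3, Entrant chooses E1. Subgame-perfect outcome: (Soft, E1) with payoffs (6, 4).
Now find the simultaneous Nash equilibrium.
Incumbent's best replies: E1→Soft; E2→Aggressive; E3→Aggressive; E4→Aggressive.
Entrant's best replies: Soft→E3; Moderate→E3; Aggressive→E3.
Only (Aggressive, E3) has each player best-responding; Nash payoffs (8, 0).
Sequential outcome (Soft, E1) differs from the Nash profile (Aggressive, E3).

no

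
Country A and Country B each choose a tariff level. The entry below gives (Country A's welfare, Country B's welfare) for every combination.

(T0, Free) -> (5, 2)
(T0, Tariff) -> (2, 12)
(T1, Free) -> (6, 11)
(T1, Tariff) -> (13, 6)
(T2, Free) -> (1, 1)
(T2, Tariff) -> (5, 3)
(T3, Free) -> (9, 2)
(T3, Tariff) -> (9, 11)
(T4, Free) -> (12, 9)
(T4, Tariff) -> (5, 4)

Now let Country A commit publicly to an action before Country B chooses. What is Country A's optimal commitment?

Work backward from Country B's decision.
- T0: BR = Tariff, leader payoff 2.
- T1: BR = Free, leader payoff 6.
- T2: BR = Tariff, leader payoff 5.
- T3: BR = Tariff, leader payoff 9.
- T4: BR = Free, leader payoff 12.
Maximizing over 2, 6, 5, 9, 12, Country A chooses T4. Subgame-perfect outcome: (T4, Free) with payoffs (12, 9).

T4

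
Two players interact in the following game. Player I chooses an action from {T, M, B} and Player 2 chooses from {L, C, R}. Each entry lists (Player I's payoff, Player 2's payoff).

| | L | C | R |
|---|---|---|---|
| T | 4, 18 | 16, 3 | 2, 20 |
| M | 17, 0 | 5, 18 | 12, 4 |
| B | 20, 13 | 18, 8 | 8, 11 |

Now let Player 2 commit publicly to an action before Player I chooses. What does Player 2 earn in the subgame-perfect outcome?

Backward induction with Player 2 moving first.
- L: BR = B, leader payoff 13.
- C: BR = B, leader payoff 8.
- R: BR = M, leader payoff 4.
Among 13, 8, 4, the best is 13 at L. Subgame-perfect outcome: (B, L) with payoffs (20, 13).

13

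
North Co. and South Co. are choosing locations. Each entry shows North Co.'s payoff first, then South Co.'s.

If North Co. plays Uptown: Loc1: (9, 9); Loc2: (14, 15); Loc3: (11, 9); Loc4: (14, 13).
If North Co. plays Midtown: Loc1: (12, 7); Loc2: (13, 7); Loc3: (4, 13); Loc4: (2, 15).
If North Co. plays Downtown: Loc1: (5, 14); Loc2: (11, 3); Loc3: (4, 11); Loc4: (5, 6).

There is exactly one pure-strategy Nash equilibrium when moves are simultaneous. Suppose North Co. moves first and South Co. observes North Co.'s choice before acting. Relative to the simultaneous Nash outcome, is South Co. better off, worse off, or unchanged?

Work backward from South Co.'s decision.
- Uptown: BR = Loc2, leader payoff 14.
- Midtown: BR = Loc4, leader payoff 2.
- Downtown: BR = Loc1, leader payoff 5.
North Co.'s induced payoffs are 14, 2, 5, so North Co. commits to Uptown. Subgame-perfect outcome: (Uptown, Loc2) with payoffs (14, 15).
Now find the simultaneous Nash equilibrium.
North Co.'s best replies: Loc1→Midtown; Loc2→Uptown; Loc3→Uptown; Loc4→Uptown.
South Co.'s best replies: Uptown→Loc2; Midtown→Loc4; Downtown→Loc1.
Only (Uptown, Loc2) has each player best-responding; Nash payoffs (14, 15).
South Co. earns 15 sequentially versus 15 at the Nash outcome: unchanged.

unchanged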